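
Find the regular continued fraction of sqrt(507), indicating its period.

Write x_i = (sqrt(507) + m_i)/d_i with (m_0, d_0) = (0, 1). a_0 = floor(sqrt(507)) = 22, since 22^2 = 484 <= 507 < 529 = 23^2.
Iterate m_{i+1} = d_i*a_i - m_i, d_{i+1} = (507 - m_{i+1}^2)/d_i, a_{i+1} = floor((a_0 + m_{i+1})/d_{i+1}):
  m_1 = 1*22 - 0 = 22, d_1 = (507 - 22^2)/1 = 23/1 = 23, a_1 = floor((22 + 22)/23) = 1.
  m_2 = 23*1 - 22 = 1, d_2 = (507 - 1^2)/23 = 506/23 = 22, a_2 = floor((22 + 1)/22) = 1.
  m_3 = 22*1 - 1 = 21, d_3 = (507 - 21^2)/22 = 66/22 = 3, a_3 = floor((22 + 21)/3) = 14.
  m_4 = 3*14 - 21 = 21, d_4 = (507 - 21^2)/3 = 66/3 = 22, a_4 = floor((22 + 21)/22) = 1.
  m_5 = 22*1 - 21 = 1, d_5 = (507 - 1^2)/22 = 506/22 = 23, a_5 = floor((22 + 1)/23) = 1.
  m_6 = 23*1 - 1 = 22, d_6 = (507 - 22^2)/23 = 23/23 = 1, a_6 = floor((22 + 22)/1) = 44.
  m_7 = 1*44 - 22 = 22, d_7 = (507 - 22^2)/1 = 23/1 = 23: (m_7, d_7) = (m_1, d_1) = (22, 23), so from here the quotients repeat a_1, ..., a_6; the period length is 6.
Hence the expansion of sqrt(507) is a_0 = 22 followed by the repeating block 1, 1, 14, 1, 1, 44 (period 6).

[22; (1, 1, 14, 1, 1, 44)]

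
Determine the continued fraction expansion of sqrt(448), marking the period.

Write x_i = (sqrt(448) + m_i)/d_i with (m_0, d_0) = (0, 1). a_0 = floor(sqrt(448)) = 21, since 21^2 = 441 <= 448 < 484 = 22^2.
Iterate m_{i+1} = d_i*a_i - m_i, d_{i+1} = (448 - m_{i+1}^2)/d_i, a_{i+1} = floor((a_0 + m_{i+1})/d_{i+1}):
  m_1 = 1*21 - 0 = 21, d_1 = (448 - 21^2)/1 = 7/1 = 7, a_1 = floor((21 + 21)/7) = 6.
  m_2 = 7*6 - 21 = 21, d_2 = (448 - 21^2)/7 = 7/7 = 1, a_2 = floor((21 + 21)/1) = 42.
  m_3 = 1*42 - 21 = 21, d_3 = (448 - 21^2)/1 = 7/1 = 7: (m_3, d_3) = (m_1, d_1) = (21, 7), so from here the quotients repeat a_1, a_2; the period length is 2.
Hence the expansion of sqrt(448) is a_0 = 21 followed by the repeating block 6, 42 (period 2).

[21; (6, 42)]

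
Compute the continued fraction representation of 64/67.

[0; 1, 21, 3]

Run the Euclidean algorithm on 64 and 67; the successive quotients are the partial quotients a_0, a_1, ... (each step inverts the fractional part left over by the previous one):
  64 = 0*67 + 64, so a_0 = 0.
  67 = 1*64 + 3, so a_1 = 1.
  64 = 21*3 + 1, so a_2 = 21.
  3 = 3*1 + 0, so a_3 = 3.
The remainder reaches 0 after 4 divisions, so the expansion has 4 partial quotients, read off in order.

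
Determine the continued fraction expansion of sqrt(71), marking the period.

Write x_i = (sqrt(71) + m_i)/d_i with (m_0, d_0) = (0, 1). a_0 = floor(sqrt(71)) = 8, since 8^2 = 64 <= 71 < 81 = 9^2.
Iterate m_{i+1} = d_i*a_i - m_i, d_{i+1} = (71 - m_{i+1}^2)/d_i, a_{i+1} = floor((a_0 + m_{i+1})/d_{i+1}):
  m_1 = 1*8 - 0 = 8, d_1 = (71 - 8^2)/1 = 7/1 = 7, a_1 = floor((8 + 8)/7) = 2.
  m_2 = 7*2 - 8 = 6, d_2 = (71 - 6^2)/7 = 35/7 = 5, a_2 = floor((8 + 6)/5) = 2.
  m_3 = 5*2 - 6 = 4, d_3 = (71 - 4^2)/5 = 55/5 = 11, a_3 = floor((8 + 4)/11) = 1.
  m_4 = 11*1 - 4 = 7, d_4 = (71 - 7^2)/11 = 22/11 = 2, a_4 = floor((8 + 7)/2) = 7.
  m_5 = 2*7 - 7 = 7, d_5 = (71 - 7^2)/2 = 22/2 = 11, a_5 = floor((8 + 7)/11) = 1.
  m_6 = 11*1 - 7 = 4, d_6 = (71 - 4^2)/11 = 55/11 = 5, a_6 = floor((8 + 4)/5) = 2.
  m_7 = 5*2 - 4 = 6, d_7 = (71 - 6^2)/5 = 35/5 = 7, a_7 = floor((8 + 6)/7) = 2.
  m_8 = 7*2 - 6 = 8, d_8 = (71 - 8^2)/7 = 7/7 = 1, a_8 = floor((8 + 8)/1) = 16.
  m_9 = 1*16 - 8 = 8, d_9 = (71 - 8^2)/1 = 7/1 = 7: (m_9, d_9) = (m_1, d_1) = (8, 7), so from here the quotients repeat a_1, ..., a_8; the period length is 8.
Hence the expansion of sqrt(71) is a_0 = 8 followed by the repeating block 2, 2, 1, 7, 1, 2, 2, 16 (period 8).

[8; (2, 2, 1, 7, 1, 2, 2, 16)]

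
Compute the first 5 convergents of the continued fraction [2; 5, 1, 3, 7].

Using the convergent recurrence p_i = a_i*p_{i-1} + p_{i-2}, q_i = a_i*q_{i-1} + q_{i-2} with p_{-2}=0, p_{-1}=1, q_{-2}=1, q_{-1}=0:
  i=0: a_0=2, p_0 = 2*1 + 0 = 2, q_0 = 2*0 + 1 = 1.
  i=1: a_1=5, p_1 = 5*2 + 1 = 11, q_1 = 5*1 + 0 = 5.
  i=2: a_2=1, p_2 = 1*11 + 2 = 13, q_2 = 1*5 + 1 = 6.
  i=3: a_3=3, p_3 = 3*13 + 11 = 50, q_3 = 3*6 + 5 = 23.
  i=4: a_4=7, p_4 = 7*50 + 13 = 363, q_4 = 7*23 + 6 = 167.

2/1, 11/5, 13/6, 50/23, 363/167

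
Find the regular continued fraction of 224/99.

Run the Euclidean algorithm on 224 and 99; the successive quotients are the partial quotients a_0, a_1, ... (each step inverts the fractional part left over by the previous one):
  224 = 2*99 + 26, so a_0 = 2.
  99 = 3*26 + 21, so a_1 = 3.
  26 = 1*21 + 5, so a_2 = 1.
  21 = 4*5 + 1, so a_3 = 4.
  5 = 5*1 + 0, so a_4 = 5.
The remainder reaches 0 after 5 divisions, so the expansion has 5 partial quotients, read off in order.

[2; 3, 1, 4, 5]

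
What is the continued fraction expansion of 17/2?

[8; 2]

Run the Euclidean algorithm on 17 and 2; the successive quotients are the partial quotients a_0, a_1, ... (each step inverts the fractional part left over by the previous one):
  17 = 8*2 + 1, so a_0 = 8.
  2 = 2*1 + 0, so a_1 = 2.
The remainder reaches 0 after 2 divisions, so the expansion has 2 partial quotients, read off in order.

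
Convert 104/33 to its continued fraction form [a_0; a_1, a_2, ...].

Run the Euclidean algorithm on 104 and 33; the successive quotients are the partial quotients a_0, a_1, ... (each step inverts the fractional part left over by the previous one):
  104 = 3*33 + 5, so a_0 = 3.
  33 = 6*5 + 3, so a_1 = 6.
  5 = 1*3 + 2, so a_2 = 1.
  3 = 1*2 + 1, so a_3 = 1.
  2 = 2*1 + 0, so a_4 = 2.
The remainder reaches 0 after 5 divisions, so the expansion has 5 partial quotients, read off in order.

[3; 6, 1, 1, 2]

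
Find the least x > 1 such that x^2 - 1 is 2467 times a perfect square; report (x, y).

(x, y) = (22202, 447)

First expand sqrt(2467) as a continued fraction. With x_i = (sqrt(2467) + m_i)/d_i and (m_0, d_0) = (0, 1): a_0 = floor(sqrt(2467)) = 49, since 49^2 = 2401 <= 2467 < 2500 = 50^2.
Iterate m_{i+1} = d_i*a_i - m_i, d_{i+1} = (2467 - m_{i+1}^2)/d_i, a_{i+1} = floor((a_0 + m_{i+1})/d_{i+1}):
  m_1 = 1*49 - 0 = 49, d_1 = (2467 - 49^2)/1 = 66/1 = 66, a_1 = floor((49 + 49)/66) = 1.
  m_2 = 66*1 - 49 = 17, d_2 = (2467 - 17^2)/66 = 2178/66 = 33, a_2 = floor((49 + 17)/33) = 2.
  m_3 = 33*2 - 17 = 49, d_3 = (2467 - 49^2)/33 = 66/33 = 2, a_3 = floor((49 + 49)/2) = 49.
  m_4 = 2*49 - 49 = 49, d_4 = (2467 - 49^2)/2 = 66/2 = 33, a_4 = floor((49 + 49)/33) = 2.
  m_5 = 33*2 - 49 = 17, d_5 = (2467 - 17^2)/33 = 2178/33 = 66, a_5 = floor((49 + 17)/66) = 1.
  m_6 = 66*1 - 17 = 49, d_6 = (2467 - 49^2)/66 = 66/66 = 1, a_6 = floor((49 + 49)/1) = 98.
  m_7 = 1*98 - 49 = 49, d_7 = (2467 - 49^2)/1 = 66/1 = 66: (m_7, d_7) = (m_1, d_1) = (49, 66), so from here the quotients repeat a_1, ..., a_6; the period length is 6.
So sqrt(2467) = [49; (1, 2, 49, 2, 1, 98)] with period length k = 6.
k is even, so the fundamental solution of x^2 - 2467y^2 = 1 is (p_{k-1}, q_{k-1}) = (p_5, q_5); compute convergents through index 5.
Convergents (p_i = a_i*p_{i-1} + p_{i-2}, q_i = a_i*q_{i-1} + q_{i-2} with p_{-2}=0, p_{-1}=1, q_{-2}=1, q_{-1}=0):
  i=0: a_0=49, p_0 = 49*1 + 0 = 49, q_0 = 49*0 + 1 = 1.
  i=1: a_1=1, p_1 = 1*49 + 1 = 50, q_1 = 1*1 + 0 = 1.
  i=2: a_2=2, p_2 = 2*50 + 49 = 149, q_2 = 2*1 + 1 = 3.
  i=3: a_3=49, p_3 = 49*149 + 50 = 7351, q_3 = 49*3 + 1 = 148.
  i=4: a_4=2, p_4 = 2*7351 + 149 = 14851, q_4 = 2*148 + 3 = 299.
  i=5: a_5=1, p_5 = 1*14851 + 7351 = 22202, q_5 = 1*299 + 148 = 447.
Check: 22202^2 - 2467*447^2 = 492928804 - 492928803 = 1, so (x, y) = (22202, 447) solves the equation, and by the theorem it is the least positive solution.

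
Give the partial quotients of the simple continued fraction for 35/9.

Run the Euclidean algorithm on 35 and 9; the successive quotients are the partial quotients a_0, a_1, ... (each step inverts the fractional part left over by the previous one):
  35 = 3*9 + 8, so a_0 = 3.
  9 = 1*8 + 1, so a_1 = 1.
  8 = 8*1 + 0, so a_2 = 8.
The remainder reaches 0 after 3 divisions, so the expansion has 3 partial quotients, read off in order.

[3; 1, 8]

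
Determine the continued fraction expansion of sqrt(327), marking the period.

Write x_i = (sqrt(327) + m_i)/d_i with (m_0, d_0) = (0, 1). a_0 = floor(sqrt(327)) = 18, since 18^2 = 324 <= 327 < 361 = 19^2.
Iterate m_{i+1} = d_i*a_i - m_i, d_{i+1} = (327 - m_{i+1}^2)/d_i, a_{i+1} = floor((a_0 + m_{i+1})/d_{i+1}):
  m_1 = 1*18 - 0 = 18, d_1 = (327 - 18^2)/1 = 3/1 = 3, a_1 = floor((18 + 18)/3) = 12.
  m_2 = 3*12 - 18 = 18, d_2 = (327 - 18^2)/3 = 3/3 = 1, a_2 = floor((18 + 18)/1) = 36.
  m_3 = 1*36 - 18 = 18, d_3 = (327 - 18^2)/1 = 3/1 = 3: (m_3, d_3) = (m_1, d_1) = (18, 3), so from here the quotients repeat a_1, a_2; the period length is 2.
Hence the expansion of sqrt(327) is a_0 = 18 followed by the repeating block 12, 36 (period 2).

[18; (12, 36)]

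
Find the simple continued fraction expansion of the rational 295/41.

Run the Euclidean algorithm on 295 and 41; the successive quotients are the partial quotients a_0, a_1, ... (each step inverts the fractional part left over by the previous one):
  295 = 7*41 + 8, so a_0 = 7.
  41 = 5*8 + 1, so a_1 = 5.
  8 = 8*1 + 0, so a_2 = 8.
The remainder reaches 0 after 3 divisions, so the expansion has 3 partial quotients, read off in order.

[7; 5, 8]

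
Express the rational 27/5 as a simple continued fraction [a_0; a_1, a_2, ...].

[5; 2, 2]

Run the Euclidean algorithm on 27 and 5; the successive quotients are the partial quotients a_0, a_1, ... (each step inverts the fractional part left over by the previous one):
  27 = 5*5 + 2, so a_0 = 5.
  5 = 2*2 + 1, so a_1 = 2.
  2 = 2*1 + 0, so a_2 = 2.
The remainder reaches 0 after 3 divisions, so the expansion has 3 partial quotients, read off in order.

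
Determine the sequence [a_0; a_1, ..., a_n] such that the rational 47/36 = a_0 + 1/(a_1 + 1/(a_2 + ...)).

Run the Euclidean algorithm on 47 and 36; the successive quotients are the partial quotients a_0, a_1, ... (each step inverts the fractional part left over by the previous one):
  47 = 1*36 + 11, so a_0 = 1.
  36 = 3*11 + 3, so a_1 = 3.
  11 = 3*3 + 2, so a_2 = 3.
  3 = 1*2 + 1, so a_3 = 1.
  2 = 2*1 + 0, so a_4 = 2.
The remainder reaches 0 after 5 divisions, so the expansion has 5 partial quotients, read off in order.

[1; 3, 3, 1, 2]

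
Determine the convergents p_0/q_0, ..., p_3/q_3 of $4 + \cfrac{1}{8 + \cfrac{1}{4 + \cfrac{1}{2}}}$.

4/1, 33/8, 136/33, 305/74

Using the convergent recurrence p_i = a_i*p_{i-1} + p_{i-2}, q_i = a_i*q_{i-1} + q_{i-2} with p_{-2}=0, p_{-1}=1, q_{-2}=1, q_{-1}=0:
  i=0: a_0=4, p_0 = 4*1 + 0 = 4, q_0 = 4*0 + 1 = 1.
  i=1: a_1=8, p_1 = 8*4 + 1 = 33, q_1 = 8*1 + 0 = 8.
  i=2: a_2=4, p_2 = 4*33 + 4 = 136, q_2 = 4*8 + 1 = 33.
  i=3: a_3=2, p_3 = 2*136 + 33 = 305, q_3 = 2*33 + 8 = 74.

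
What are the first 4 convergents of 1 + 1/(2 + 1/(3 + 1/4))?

Using the convergent recurrence p_i = a_i*p_{i-1} + p_{i-2}, q_i = a_i*q_{i-1} + q_{i-2} with p_{-2}=0, p_{-1}=1, q_{-2}=1, q_{-1}=0:
  i=0: a_0=1, p_0 = 1*1 + 0 = 1, q_0 = 1*0 + 1 = 1.
  i=1: a_1=2, p_1 = 2*1 + 1 = 3, q_1 = 2*1 + 0 = 2.
  i=2: a_2=3, p_2 = 3*3 + 1 = 10, q_2 = 3*2 + 1 = 7.
  i=3: a_3=4, p_3 = 4*10 + 3 = 43, q_3 = 4*7 + 2 = 30.

1/1, 3/2, 10/7, 43/30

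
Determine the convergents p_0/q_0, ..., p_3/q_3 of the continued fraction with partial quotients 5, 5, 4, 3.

Using the convergent recurrence p_i = a_i*p_{i-1} + p_{i-2}, q_i = a_i*q_{i-1} + q_{i-2} with p_{-2}=0, p_{-1}=1, q_{-2}=1, q_{-1}=0:
  i=0: a_0=5, p_0 = 5*1 + 0 = 5, q_0 = 5*0 + 1 = 1.
  i=1: a_1=5, p_1 = 5*5 + 1 = 26, q_1 = 5*1 + 0 = 5.
  i=2: a_2=4, p_2 = 4*26 + 5 = 109, q_2 = 4*5 + 1 = 21.
  i=3: a_3=3, p_3 = 3*109 + 26 = 353, q_3 = 3*21 + 5 = 68.

5/1, 26/5, 109/21, 353/68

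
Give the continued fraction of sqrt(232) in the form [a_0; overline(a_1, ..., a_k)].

[15; overline(4, 3, 7, 3, 4, 30)]

Write x_i = (sqrt(232) + m_i)/d_i with (m_0, d_0) = (0, 1). a_0 = floor(sqrt(232)) = 15, since 15^2 = 225 <= 232 < 256 = 16^2.
Iterate m_{i+1} = d_i*a_i - m_i, d_{i+1} = (232 - m_{i+1}^2)/d_i, a_{i+1} = floor((a_0 + m_{i+1})/d_{i+1}):
  m_1 = 1*15 - 0 = 15, d_1 = (232 - 15^2)/1 = 7/1 = 7, a_1 = floor((15 + 15)/7) = 4.
  m_2 = 7*4 - 15 = 13, d_2 = (232 - 13^2)/7 = 63/7 = 9, a_2 = floor((15 + 13)/9) = 3.
  m_3 = 9*3 - 13 = 14, d_3 = (232 - 14^2)/9 = 36/9 = 4, a_3 = floor((15 + 14)/4) = 7.
  m_4 = 4*7 - 14 = 14, d_4 = (232 - 14^2)/4 = 36/4 = 9, a_4 = floor((15 + 14)/9) = 3.
  m_5 = 9*3 - 14 = 13, d_5 = (232 - 13^2)/9 = 63/9 = 7, a_5 = floor((15 + 13)/7) = 4.
  m_6 = 7*4 - 13 = 15, d_6 = (232 - 15^2)/7 = 7/7 = 1, a_6 = floor((15 + 15)/1) = 30.
  m_7 = 1*30 - 15 = 15, d_7 = (232 - 15^2)/1 = 7/1 = 7: (m_7, d_7) = (m_1, d_1) = (15, 7), so from here the quotients repeat a_1, ..., a_6; the period length is 6.
Hence the expansion of sqrt(232) is a_0 = 15 followed by the repeating block 4, 3, 7, 3, 4, 30 (period 6).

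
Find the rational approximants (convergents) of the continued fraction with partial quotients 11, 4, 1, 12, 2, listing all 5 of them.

Using the convergent recurrence p_i = a_i*p_{i-1} + p_{i-2}, q_i = a_i*q_{i-1} + q_{i-2} with p_{-2}=0, p_{-1}=1, q_{-2}=1, q_{-1}=0:
  i=0: a_0=11, p_0 = 11*1 + 0 = 11, q_0 = 11*0 + 1 = 1.
  i=1: a_1=4, p_1 = 4*11 + 1 = 45, q_1 = 4*1 + 0 = 4.
  i=2: a_2=1, p_2 = 1*45 + 11 = 56, q_2 = 1*4 + 1 = 5.
  i=3: a_3=12, p_3 = 12*56 + 45 = 717, q_3 = 12*5 + 4 = 64.
  i=4: a_4=2, p_4 = 2*717 + 56 = 1490, q_4 = 2*64 + 5 = 133.

11/1, 45/4, 56/5, 717/64, 1490/133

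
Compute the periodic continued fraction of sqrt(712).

Write x_i = (sqrt(712) + m_i)/d_i with (m_0, d_0) = (0, 1). a_0 = floor(sqrt(712)) = 26, since 26^2 = 676 <= 712 < 729 = 27^2.
Iterate m_{i+1} = d_i*a_i - m_i, d_{i+1} = (712 - m_{i+1}^2)/d_i, a_{i+1} = floor((a_0 + m_{i+1})/d_{i+1}):
  m_1 = 1*26 - 0 = 26, d_1 = (712 - 26^2)/1 = 36/1 = 36, a_1 = floor((26 + 26)/36) = 1.
  m_2 = 36*1 - 26 = 10, d_2 = (712 - 10^2)/36 = 612/36 = 17, a_2 = floor((26 + 10)/17) = 2.
  m_3 = 17*2 - 10 = 24, d_3 = (712 - 24^2)/17 = 136/17 = 8, a_3 = floor((26 + 24)/8) = 6.
  m_4 = 8*6 - 24 = 24, d_4 = (712 - 24^2)/8 = 136/8 = 17, a_4 = floor((26 + 24)/17) = 2.
  m_5 = 17*2 - 24 = 10, d_5 = (712 - 10^2)/17 = 612/17 = 36, a_5 = floor((26 + 10)/36) = 1.
  m_6 = 36*1 - 10 = 26, d_6 = (712 - 26^2)/36 = 36/36 = 1, a_6 = floor((26 + 26)/1) = 52.
  m_7 = 1*52 - 26 = 26, d_7 = (712 - 26^2)/1 = 36/1 = 36: (m_7, d_7) = (m_1, d_1) = (26, 36), so from here the quotients repeat a_1, ..., a_6; the period length is 6.
Hence the expansion of sqrt(712) is a_0 = 26 followed by the repeating block 1, 2, 6, 2, 1, 52 (period 6).

[26; (1, 2, 6, 2, 1, 52)]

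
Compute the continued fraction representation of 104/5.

[20; 1, 4]

Run the Euclidean algorithm on 104 and 5; the successive quotients are the partial quotients a_0, a_1, ... (each step inverts the fractional part left over by the previous one):
  104 = 20*5 + 4, so a_0 = 20.
  5 = 1*4 + 1, so a_1 = 1.
  4 = 4*1 + 0, so a_2 = 4.
The remainder reaches 0 after 3 divisions, so the expansion has 3 partial quotients, read off in order.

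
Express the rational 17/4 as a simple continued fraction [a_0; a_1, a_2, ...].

[4; 4]

Run the Euclidean algorithm on 17 and 4; the successive quotients are the partial quotients a_0, a_1, ... (each step inverts the fractional part left over by the previous one):
  17 = 4*4 + 1, so a_0 = 4.
  4 = 4*1 + 0, so a_1 = 4.
The remainder reaches 0 after 2 divisions, so the expansion has 2 partial quotients, read off in order.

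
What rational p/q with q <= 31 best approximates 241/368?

19/29

Expand x = 241/368 as a continued fraction with the Euclidean algorithm:
  241 = 0*368 + 241, so a_0 = 0.
  368 = 1*241 + 127, so a_1 = 1.
  241 = 1*127 + 114, so a_2 = 1.
  127 = 1*114 + 13, so a_3 = 1.
  114 = 8*13 + 10, so a_4 = 8.
  13 = 1*10 + 3, so a_5 = 1.
  10 = 3*3 + 1, so a_6 = 3.
  3 = 3*1 + 0, so a_7 = 3.
so x = [0; 1, 1, 1, 8, 1, 3, 3].
Convergents (p_i = a_i*p_{i-1} + p_{i-2}, q_i = a_i*q_{i-1} + q_{i-2} with p_{-2}=0, p_{-1}=1, q_{-2}=1, q_{-1}=0), until the denominator exceeds 31:
  i=0: a_0=0, p_0 = 0*1 + 0 = 0, q_0 = 0*0 + 1 = 1.
  i=1: a_1=1, p_1 = 1*0 + 1 = 1, q_1 = 1*1 + 0 = 1.
  i=2: a_2=1, p_2 = 1*1 + 0 = 1, q_2 = 1*1 + 1 = 2.
  i=3: a_3=1, p_3 = 1*1 + 1 = 2, q_3 = 1*2 + 1 = 3.
  i=4: a_4=8, p_4 = 8*2 + 1 = 17, q_4 = 8*3 + 2 = 26.
  i=5: a_5=1, p_5 = 1*17 + 2 = 19, q_5 = 1*26 + 3 = 29.
  i=6: a_6=3, p_6 = 3*19 + 17 = 74, q_6 = 3*29 + 26 = 113.
q_6 = 113 > 31, so the last convergent with denominator <= 31 is p_5/q_5 = 19/29.
The closest fraction with denominator <= 31 is either p_5/q_5 or the intermediate fraction (k*p_5 + p_4)/(k*q_5 + q_4) with the largest k >= 1 whose denominator stays <= 31; these approach x as k grows, and every other convergent or intermediate fraction in range is farther away.
Largest k: floor((31 - q_4)/q_5) = floor((31 - 26)/29) = 0.
Since k = 0, no intermediate fraction beyond p_5/q_5 has denominator <= 31, so the convergent 19/29 is the closest (its error is |241*29 - 19*368|/(368*29) = 3/10672).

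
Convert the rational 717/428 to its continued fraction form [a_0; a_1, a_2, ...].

[1; 1, 2, 12, 1, 1, 1, 3]

Run the Euclidean algorithm on 717 and 428; the successive quotients are the partial quotients a_0, a_1, ... (each step inverts the fractional part left over by the previous one):
  717 = 1*428 + 289, so a_0 = 1.
  428 = 1*289 + 139, so a_1 = 1.
  289 = 2*139 + 11, so a_2 = 2.
  139 = 12*11 + 7, so a_3 = 12.
  11 = 1*7 + 4, so a_4 = 1.
  7 = 1*4 + 3, so a_5 = 1.
  4 = 1*3 + 1, so a_6 = 1.
  3 = 3*1 + 0, so a_7 = 3.
The remainder reaches 0 after 8 divisions, so the expansion has 8 partial quotients, read off in order.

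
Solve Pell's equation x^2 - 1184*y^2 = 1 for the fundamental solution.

(x, y) = (27365201, 795285)

First expand sqrt(1184) as a continued fraction. With x_i = (sqrt(1184) + m_i)/d_i and (m_0, d_0) = (0, 1): a_0 = floor(sqrt(1184)) = 34, since 34^2 = 1156 <= 1184 < 1225 = 35^2.
Iterate m_{i+1} = d_i*a_i - m_i, d_{i+1} = (1184 - m_{i+1}^2)/d_i, a_{i+1} = floor((a_0 + m_{i+1})/d_{i+1}):
  m_1 = 1*34 - 0 = 34, d_1 = (1184 - 34^2)/1 = 28/1 = 28, a_1 = floor((34 + 34)/28) = 2.
  m_2 = 28*2 - 34 = 22, d_2 = (1184 - 22^2)/28 = 700/28 = 25, a_2 = floor((34 + 22)/25) = 2.
  m_3 = 25*2 - 22 = 28, d_3 = (1184 - 28^2)/25 = 400/25 = 16, a_3 = floor((34 + 28)/16) = 3.
  m_4 = 16*3 - 28 = 20, d_4 = (1184 - 20^2)/16 = 784/16 = 49, a_4 = floor((34 + 20)/49) = 1.
  m_5 = 49*1 - 20 = 29, d_5 = (1184 - 29^2)/49 = 343/49 = 7, a_5 = floor((34 + 29)/7) = 9.
  m_6 = 7*9 - 29 = 34, d_6 = (1184 - 34^2)/7 = 28/7 = 4, a_6 = floor((34 + 34)/4) = 17.
  m_7 = 4*17 - 34 = 34, d_7 = (1184 - 34^2)/4 = 28/4 = 7, a_7 = floor((34 + 34)/7) = 9.
  m_8 = 7*9 - 34 = 29, d_8 = (1184 - 29^2)/7 = 343/7 = 49, a_8 = floor((34 + 29)/49) = 1.
  m_9 = 49*1 - 29 = 20, d_9 = (1184 - 20^2)/49 = 784/49 = 16, a_9 = floor((34 + 20)/16) = 3.
  m_10 = 16*3 - 20 = 28, d_10 = (1184 - 28^2)/16 = 400/16 = 25, a_10 = floor((34 + 28)/25) = 2.
  m_11 = 25*2 - 28 = 22, d_11 = (1184 - 22^2)/25 = 700/25 = 28, a_11 = floor((34 + 22)/28) = 2.
  m_12 = 28*2 - 22 = 34, d_12 = (1184 - 34^2)/28 = 28/28 = 1, a_12 = floor((34 + 34)/1) = 68.
  m_13 = 1*68 - 34 = 34, d_13 = (1184 - 34^2)/1 = 28/1 = 28: (m_13, d_13) = (m_1, d_1) = (34, 28), so from here the quotients repeat a_1, ..., a_12; the period length is 12.
So sqrt(1184) = [34; (2, 2, 3, 1, 9, 17, 9, 1, 3, 2, 2, 68)] with period length k = 12.
k is even, so the fundamental solution of x^2 - 1184y^2 = 1 is (p_{k-1}, q_{k-1}) = (p_11, q_11); compute convergents through index 11.
Convergents (p_i = a_i*p_{i-1} + p_{i-2}, q_i = a_i*q_{i-1} + q_{i-2} with p_{-2}=0, p_{-1}=1, q_{-2}=1, q_{-1}=0):
  i=0: a_0=34, p_0 = 34*1 + 0 = 34, q_0 = 34*0 + 1 = 1.
  i=1: a_1=2, p_1 = 2*34 + 1 = 69, q_1 = 2*1 + 0 = 2.
  i=2: a_2=2, p_2 = 2*69 + 34 = 172, q_2 = 2*2 + 1 = 5.
  i=3: a_3=3, p_3 = 3*172 + 69 = 585, q_3 = 3*5 + 2 = 17.
  i=4: a_4=1, p_4 = 1*585 + 172 = 757, q_4 = 1*17 + 5 = 22.
  i=5: a_5=9, p_5 = 9*757 + 585 = 7398, q_5 = 9*22 + 17 = 215.
  i=6: a_6=17, p_6 = 17*7398 + 757 = 126523, q_6 = 17*215 + 22 = 3677.
  i=7: a_7=9, p_7 = 9*126523 + 7398 = 1146105, q_7 = 9*3677 + 215 = 33308.
  i=8: a_8=1, p_8 = 1*1146105 + 126523 = 1272628, q_8 = 1*33308 + 3677 = 36985.
  i=9: a_9=3, p_9 = 3*1272628 + 1146105 = 4963989, q_9 = 3*36985 + 33308 = 144263.
  i=10: a_10=2, p_10 = 2*4963989 + 1272628 = 11200606, q_10 = 2*144263 + 36985 = 325511.
  i=11: a_11=2, p_11 = 2*11200606 + 4963989 = 27365201, q_11 = 2*325511 + 144263 = 795285.
Check: 27365201^2 - 1184*795285^2 = 748854225770401 - 748854225770400 = 1, so (x, y) = (27365201, 795285) solves the equation, and by the theorem it is the least positive solution.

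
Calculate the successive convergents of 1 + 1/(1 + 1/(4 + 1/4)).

1/1, 2/1, 9/5, 38/21

Using the convergent recurrence p_i = a_i*p_{i-1} + p_{i-2}, q_i = a_i*q_{i-1} + q_{i-2} with p_{-2}=0, p_{-1}=1, q_{-2}=1, q_{-1}=0:
  i=0: a_0=1, p_0 = 1*1 + 0 = 1, q_0 = 1*0 + 1 = 1.
  i=1: a_1=1, p_1 = 1*1 + 1 = 2, q_1 = 1*1 + 0 = 1.
  i=2: a_2=4, p_2 = 4*2 + 1 = 9, q_2 = 4*1 + 1 = 5.
  i=3: a_3=4, p_3 = 4*9 + 2 = 38, q_3 = 4*5 + 1 = 21.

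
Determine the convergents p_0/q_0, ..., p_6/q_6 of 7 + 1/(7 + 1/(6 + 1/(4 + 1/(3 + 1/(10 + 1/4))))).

Using the convergent recurrence p_i = a_i*p_{i-1} + p_{i-2}, q_i = a_i*q_{i-1} + q_{i-2} with p_{-2}=0, p_{-1}=1, q_{-2}=1, q_{-1}=0:
  i=0: a_0=7, p_0 = 7*1 + 0 = 7, q_0 = 7*0 + 1 = 1.
  i=1: a_1=7, p_1 = 7*7 + 1 = 50, q_1 = 7*1 + 0 = 7.
  i=2: a_2=6, p_2 = 6*50 + 7 = 307, q_2 = 6*7 + 1 = 43.
  i=3: a_3=4, p_3 = 4*307 + 50 = 1278, q_3 = 4*43 + 7 = 179.
  i=4: a_4=3, p_4 = 3*1278 + 307 = 4141, q_4 = 3*179 + 43 = 580.
  i=5: a_5=10, p_5 = 10*4141 + 1278 = 42688, q_5 = 10*580 + 179 = 5979.
  i=6: a_6=4, p_6 = 4*42688 + 4141 = 174893, q_6 = 4*5979 + 580 = 24496.

7/1, 50/7, 307/43, 1278/179, 4141/580, 42688/5979, 174893/24496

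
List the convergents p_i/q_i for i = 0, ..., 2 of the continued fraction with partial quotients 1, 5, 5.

1/1, 6/5, 31/26

Using the convergent recurrence p_i = a_i*p_{i-1} + p_{i-2}, q_i = a_i*q_{i-1} + q_{i-2} with p_{-2}=0, p_{-1}=1, q_{-2}=1, q_{-1}=0:
  i=0: a_0=1, p_0 = 1*1 + 0 = 1, q_0 = 1*0 + 1 = 1.
  i=1: a_1=5, p_1 = 5*1 + 1 = 6, q_1 = 5*1 + 0 = 5.
  i=2: a_2=5, p_2 = 5*6 + 1 = 31, q_2 = 5*5 + 1 = 26.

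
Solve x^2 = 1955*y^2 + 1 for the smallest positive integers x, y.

(x, y) = (2874, 65)

First expand sqrt(1955) as a continued fraction. With x_i = (sqrt(1955) + m_i)/d_i and (m_0, d_0) = (0, 1): a_0 = floor(sqrt(1955)) = 44, since 44^2 = 1936 <= 1955 < 2025 = 45^2.
Iterate m_{i+1} = d_i*a_i - m_i, d_{i+1} = (1955 - m_{i+1}^2)/d_i, a_{i+1} = floor((a_0 + m_{i+1})/d_{i+1}):
  m_1 = 1*44 - 0 = 44, d_1 = (1955 - 44^2)/1 = 19/1 = 19, a_1 = floor((44 + 44)/19) = 4.
  m_2 = 19*4 - 44 = 32, d_2 = (1955 - 32^2)/19 = 931/19 = 49, a_2 = floor((44 + 32)/49) = 1.
  m_3 = 49*1 - 32 = 17, d_3 = (1955 - 17^2)/49 = 1666/49 = 34, a_3 = floor((44 + 17)/34) = 1.
  m_4 = 34*1 - 17 = 17, d_4 = (1955 - 17^2)/34 = 1666/34 = 49, a_4 = floor((44 + 17)/49) = 1.
  m_5 = 49*1 - 17 = 32, d_5 = (1955 - 32^2)/49 = 931/49 = 19, a_5 = floor((44 + 32)/19) = 4.
  m_6 = 19*4 - 32 = 44, d_6 = (1955 - 44^2)/19 = 19/19 = 1, a_6 = floor((44 + 44)/1) = 88.
  m_7 = 1*88 - 44 = 44, d_7 = (1955 - 44^2)/1 = 19/1 = 19: (m_7, d_7) = (m_1, d_1) = (44, 19), so from here the quotients repeat a_1, ..., a_6; the period length is 6.
So sqrt(1955) = [44; (4, 1, 1, 1, 4, 88)] with period length k = 6.
k is even, so the fundamental solution of x^2 - 1955y^2 = 1 is (p_{k-1}, q_{k-1}) = (p_5, q_5); compute convergents through index 5.
Convergents (p_i = a_i*p_{i-1} + p_{i-2}, q_i = a_i*q_{i-1} + q_{i-2} with p_{-2}=0, p_{-1}=1, q_{-2}=1, q_{-1}=0):
  i=0: a_0=44, p_0 = 44*1 + 0 = 44, q_0 = 44*0 + 1 = 1.
  i=1: a_1=4, p_1 = 4*44 + 1 = 177, q_1 = 4*1 + 0 = 4.
  i=2: a_2=1, p_2 = 1*177 + 44 = 221, q_2 = 1*4 + 1 = 5.
  i=3: a_3=1, p_3 = 1*221 + 177 = 398, q_3 = 1*5 + 4 = 9.
  i=4: a_4=1, p_4 = 1*398 + 221 = 619, q_4 = 1*9 + 5 = 14.
  i=5: a_5=4, p_5 = 4*619 + 398 = 2874, q_5 = 4*14 + 9 = 65.
Check: 2874^2 - 1955*65^2 = 8259876 - 8259875 = 1, so (x, y) = (2874, 65) solves the equation, and by the theorem it is the least positive solution.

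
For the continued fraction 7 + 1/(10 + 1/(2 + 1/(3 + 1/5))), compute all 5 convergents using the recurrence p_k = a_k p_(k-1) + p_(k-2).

Using the convergent recurrence p_i = a_i*p_{i-1} + p_{i-2}, q_i = a_i*q_{i-1} + q_{i-2} with p_{-2}=0, p_{-1}=1, q_{-2}=1, q_{-1}=0:
  i=0: a_0=7, p_0 = 7*1 + 0 = 7, q_0 = 7*0 + 1 = 1.
  i=1: a_1=10, p_1 = 10*7 + 1 = 71, q_1 = 10*1 + 0 = 10.
  i=2: a_2=2, p_2 = 2*71 + 7 = 149, q_2 = 2*10 + 1 = 21.
  i=3: a_3=3, p_3 = 3*149 + 71 = 518, q_3 = 3*21 + 10 = 73.
  i=4: a_4=5, p_4 = 5*518 + 149 = 2739, q_4 = 5*73 + 21 = 386.

7/1, 71/10, 149/21, 518/73, 2739/386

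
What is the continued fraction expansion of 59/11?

[5; 2, 1, 3]

Run the Euclidean algorithm on 59 and 11; the successive quotients are the partial quotients a_0, a_1, ... (each step inverts the fractional part left over by the previous one):
  59 = 5*11 + 4, so a_0 = 5.
  11 = 2*4 + 3, so a_1 = 2.
  4 = 1*3 + 1, so a_2 = 1.
  3 = 3*1 + 0, so a_3 = 3.
The remainder reaches 0 after 4 divisions, so the expansion has 4 partial quotients, read off in order.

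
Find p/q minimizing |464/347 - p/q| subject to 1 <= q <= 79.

103/77

Expand x = 464/347 as a continued fraction with the Euclidean algorithm:
  464 = 1*347 + 117, so a_0 = 1.
  347 = 2*117 + 113, so a_1 = 2.
  117 = 1*113 + 4, so a_2 = 1.
  113 = 28*4 + 1, so a_3 = 28.
  4 = 4*1 + 0, so a_4 = 4.
so x = [1; 2, 1, 28, 4].
Convergents (p_i = a_i*p_{i-1} + p_{i-2}, q_i = a_i*q_{i-1} + q_{i-2} with p_{-2}=0, p_{-1}=1, q_{-2}=1, q_{-1}=0), until the denominator exceeds 79:
  i=0: a_0=1, p_0 = 1*1 + 0 = 1, q_0 = 1*0 + 1 = 1.
  i=1: a_1=2, p_1 = 2*1 + 1 = 3, q_1 = 2*1 + 0 = 2.
  i=2: a_2=1, p_2 = 1*3 + 1 = 4, q_2 = 1*2 + 1 = 3.
  i=3: a_3=28, p_3 = 28*4 + 3 = 115, q_3 = 28*3 + 2 = 86.
q_3 = 86 > 79, so the last convergent with denominator <= 79 is p_2/q_2 = 4/3.
The closest fraction with denominator <= 79 is either p_2/q_2 or the intermediate fraction (k*p_2 + p_1)/(k*q_2 + q_1) with the largest k >= 1 whose denominator stays <= 79; these approach x as k grows, and every other convergent or intermediate fraction in range is farther away.
Largest k: floor((79 - q_1)/q_2) = floor((79 - 2)/3) = 25.
That gives (25*4 + 3)/(25*3 + 2) = 103/77.
Compare the errors: |x - 4/3| = |464*3 - 4*347|/(347*3) = 4/1041, and |x - 103/77| = |464*77 - 103*347|/(347*77) = 13/26719.
Cross-multiplying, 13*1041 = 13533 < 106876 = 4*26719, so 13/26719 is smaller: the intermediate fraction 103/77 is closer to x than 4/3.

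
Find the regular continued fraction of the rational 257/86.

Run the Euclidean algorithm on 257 and 86; the successive quotients are the partial quotients a_0, a_1, ... (each step inverts the fractional part left over by the previous one):
  257 = 2*86 + 85, so a_0 = 2.
  86 = 1*85 + 1, so a_1 = 1.
  85 = 85*1 + 0, so a_2 = 85.
The remainder reaches 0 after 3 divisions, so the expansion has 3 partial quotients, read off in order.

[2; 1, 85]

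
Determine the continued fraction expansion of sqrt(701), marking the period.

[26; (2, 10, 10, 2, 52)]

Write x_i = (sqrt(701) + m_i)/d_i with (m_0, d_0) = (0, 1). a_0 = floor(sqrt(701)) = 26, since 26^2 = 676 <= 701 < 729 = 27^2.
Iterate m_{i+1} = d_i*a_i - m_i, d_{i+1} = (701 - m_{i+1}^2)/d_i, a_{i+1} = floor((a_0 + m_{i+1})/d_{i+1}):
  m_1 = 1*26 - 0 = 26, d_1 = (701 - 26^2)/1 = 25/1 = 25, a_1 = floor((26 + 26)/25) = 2.
  m_2 = 25*2 - 26 = 24, d_2 = (701 - 24^2)/25 = 125/25 = 5, a_2 = floor((26 + 24)/5) = 10.
  m_3 = 5*10 - 24 = 26, d_3 = (701 - 26^2)/5 = 25/5 = 5, a_3 = floor((26 + 26)/5) = 10.
  m_4 = 5*10 - 26 = 24, d_4 = (701 - 24^2)/5 = 125/5 = 25, a_4 = floor((26 + 24)/25) = 2.
  m_5 = 25*2 - 24 = 26, d_5 = (701 - 26^2)/25 = 25/25 = 1, a_5 = floor((26 + 26)/1) = 52.
  m_6 = 1*52 - 26 = 26, d_6 = (701 - 26^2)/1 = 25/1 = 25: (m_6, d_6) = (m_1, d_1) = (26, 25), so from here the quotients repeat a_1, ..., a_5; the period length is 5.
Hence the expansion of sqrt(701) is a_0 = 26 followed by the repeating block 2, 10, 10, 2, 52 (period 5).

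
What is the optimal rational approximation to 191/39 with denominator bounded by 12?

49/10

Expand x = 191/39 as a continued fraction with the Euclidean algorithm:
  191 = 4*39 + 35, so a_0 = 4.
  39 = 1*35 + 4, so a_1 = 1.
  35 = 8*4 + 3, so a_2 = 8.
  4 = 1*3 + 1, so a_3 = 1.
  3 = 3*1 + 0, so a_4 = 3.
so x = [4; 1, 8, 1, 3].
Convergents (p_i = a_i*p_{i-1} + p_{i-2}, q_i = a_i*q_{i-1} + q_{i-2} with p_{-2}=0, p_{-1}=1, q_{-2}=1, q_{-1}=0), until the denominator exceeds 12:
  i=0: a_0=4, p_0 = 4*1 + 0 = 4, q_0 = 4*0 + 1 = 1.
  i=1: a_1=1, p_1 = 1*4 + 1 = 5, q_1 = 1*1 + 0 = 1.
  i=2: a_2=8, p_2 = 8*5 + 4 = 44, q_2 = 8*1 + 1 = 9.
  i=3: a_3=1, p_3 = 1*44 + 5 = 49, q_3 = 1*9 + 1 = 10.
  i=4: a_4=3, p_4 = 3*49 + 44 = 191, q_4 = 3*10 + 9 = 39.
q_4 = 39 > 12, so the last convergent with denominator <= 12 is p_3/q_3 = 49/10.
The closest fraction with denominator <= 12 is either p_3/q_3 or the intermediate fraction (k*p_3 + p_2)/(k*q_3 + q_2) with the largest k >= 1 whose denominator stays <= 12; these approach x as k grows, and every other convergent or intermediate fraction in range is farther away.
Largest k: floor((12 - q_2)/q_3) = floor((12 - 9)/10) = 0.
Since k = 0, no intermediate fraction beyond p_3/q_3 has denominator <= 12, so the convergent 49/10 is the closest (its error is |191*10 - 49*39|/(39*10) = 1/390).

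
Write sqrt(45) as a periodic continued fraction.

[6; (1, 2, 2, 2, 1, 12)]

Write x_i = (sqrt(45) + m_i)/d_i with (m_0, d_0) = (0, 1). a_0 = floor(sqrt(45)) = 6, since 6^2 = 36 <= 45 < 49 = 7^2.
Iterate m_{i+1} = d_i*a_i - m_i, d_{i+1} = (45 - m_{i+1}^2)/d_i, a_{i+1} = floor((a_0 + m_{i+1})/d_{i+1}):
  m_1 = 1*6 - 0 = 6, d_1 = (45 - 6^2)/1 = 9/1 = 9, a_1 = floor((6 + 6)/9) = 1.
  m_2 = 9*1 - 6 = 3, d_2 = (45 - 3^2)/9 = 36/9 = 4, a_2 = floor((6 + 3)/4) = 2.
  m_3 = 4*2 - 3 = 5, d_3 = (45 - 5^2)/4 = 20/4 = 5, a_3 = floor((6 + 5)/5) = 2.
  m_4 = 5*2 - 5 = 5, d_4 = (45 - 5^2)/5 = 20/5 = 4, a_4 = floor((6 + 5)/4) = 2.
  m_5 = 4*2 - 5 = 3, d_5 = (45 - 3^2)/4 = 36/4 = 9, a_5 = floor((6 + 3)/9) = 1.
  m_6 = 9*1 - 3 = 6, d_6 = (45 - 6^2)/9 = 9/9 = 1, a_6 = floor((6 + 6)/1) = 12.
  m_7 = 1*12 - 6 = 6, d_7 = (45 - 6^2)/1 = 9/1 = 9: (m_7, d_7) = (m_1, d_1) = (6, 9), so from here the quotients repeat a_1, ..., a_6; the period length is 6.
Hence the expansion of sqrt(45) is a_0 = 6 followed by the repeating block 1, 2, 2, 2, 1, 12 (period 6).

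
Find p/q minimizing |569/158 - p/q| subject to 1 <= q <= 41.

Expand x = 569/158 as a continued fraction with the Euclidean algorithm:
  569 = 3*158 + 95, so a_0 = 3.
  158 = 1*95 + 63, so a_1 = 1.
  95 = 1*63 + 32, so a_2 = 1.
  63 = 1*32 + 31, so a_3 = 1.
  32 = 1*31 + 1, so a_4 = 1.
  31 = 31*1 + 0, so a_5 = 31.
so x = [3; 1, 1, 1, 1, 31].
Convergents (p_i = a_i*p_{i-1} + p_{i-2}, q_i = a_i*q_{i-1} + q_{i-2} with p_{-2}=0, p_{-1}=1, q_{-2}=1, q_{-1}=0), until the denominator exceeds 41:
  i=0: a_0=3, p_0 = 3*1 + 0 = 3, q_0 = 3*0 + 1 = 1.
  i=1: a_1=1, p_1 = 1*3 + 1 = 4, q_1 = 1*1 + 0 = 1.
  i=2: a_2=1, p_2 = 1*4 + 3 = 7, q_2 = 1*1 + 1 = 2.
  i=3: a_3=1, p_3 = 1*7 + 4 = 11, q_3 = 1*2 + 1 = 3.
  i=4: a_4=1, p_4 = 1*11 + 7 = 18, q_4 = 1*3 + 2 = 5.
  i=5: a_5=31, p_5 = 31*18 + 11 = 569, q_5 = 31*5 + 3 = 158.
q_5 = 158 > 41, so the last convergent with denominator <= 41 is p_4/q_4 = 18/5.
The closest fraction with denominator <= 41 is either p_4/q_4 or the intermediate fraction (k*p_4 + p_3)/(k*q_4 + q_3) with the largest k >= 1 whose denominator stays <= 41; these approach x as k grows, and every other convergent or intermediate fraction in range is farther away.
Largest k: floor((41 - q_3)/q_4) = floor((41 - 3)/5) = 7.
That gives (7*18 + 11)/(7*5 + 3) = 137/38.
Compare the errors: |x - 18/5| = |569*5 - 18*158|/(158*5) = 1/790, and |x - 137/38| = |569*38 - 137*158|/(158*38) = 24/6004.
Cross-multiplying, 1*6004 = 6004 < 18960 = 24*790, so 1/790 is smaller: the convergent 18/5 is closer to x than 137/38.

18/5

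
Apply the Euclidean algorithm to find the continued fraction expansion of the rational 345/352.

[0; 1, 49, 3, 2]

Run the Euclidean algorithm on 345 and 352; the successive quotients are the partial quotients a_0, a_1, ... (each step inverts the fractional part left over by the previous one):
  345 = 0*352 + 345, so a_0 = 0.
  352 = 1*345 + 7, so a_1 = 1.
  345 = 49*7 + 2, so a_2 = 49.
  7 = 3*2 + 1, so a_3 = 3.
  2 = 2*1 + 0, so a_4 = 2.
The remainder reaches 0 after 5 divisions, so the expansion has 5 partial quotients, read off in order.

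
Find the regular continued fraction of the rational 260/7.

[37; 7]

Run the Euclidean algorithm on 260 and 7; the successive quotients are the partial quotients a_0, a_1, ... (each step inverts the fractional part left over by the previous one):
  260 = 37*7 + 1, so a_0 = 37.
  7 = 7*1 + 0, so a_1 = 7.
The remainder reaches 0 after 2 divisions, so the expansion has 2 partial quotients, read off in order.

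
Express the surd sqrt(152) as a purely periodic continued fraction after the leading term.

Write x_i = (sqrt(152) + m_i)/d_i with (m_0, d_0) = (0, 1). a_0 = floor(sqrt(152)) = 12, since 12^2 = 144 <= 152 < 169 = 13^2.
Iterate m_{i+1} = d_i*a_i - m_i, d_{i+1} = (152 - m_{i+1}^2)/d_i, a_{i+1} = floor((a_0 + m_{i+1})/d_{i+1}):
  m_1 = 1*12 - 0 = 12, d_1 = (152 - 12^2)/1 = 8/1 = 8, a_1 = floor((12 + 12)/8) = 3.
  m_2 = 8*3 - 12 = 12, d_2 = (152 - 12^2)/8 = 8/8 = 1, a_2 = floor((12 + 12)/1) = 24.
  m_3 = 1*24 - 12 = 12, d_3 = (152 - 12^2)/1 = 8/1 = 8: (m_3, d_3) = (m_1, d_1) = (12, 8), so from here the quotients repeat a_1, a_2; the period length is 2.
Hence the expansion of sqrt(152) is a_0 = 12 followed by the repeating block 3, 24 (period 2).

[12; (3, 24)]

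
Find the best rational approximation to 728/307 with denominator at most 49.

83/35

Expand x = 728/307 as a continued fraction with the Euclidean algorithm:
  728 = 2*307 + 114, so a_0 = 2.
  307 = 2*114 + 79, so a_1 = 2.
  114 = 1*79 + 35, so a_2 = 1.
  79 = 2*35 + 9, so a_3 = 2.
  35 = 3*9 + 8, so a_4 = 3.
  9 = 1*8 + 1, so a_5 = 1.
  8 = 8*1 + 0, so a_6 = 8.
so x = [2; 2, 1, 2, 3, 1, 8].
Convergents (p_i = a_i*p_{i-1} + p_{i-2}, q_i = a_i*q_{i-1} + q_{i-2} with p_{-2}=0, p_{-1}=1, q_{-2}=1, q_{-1}=0), until the denominator exceeds 49:
  i=0: a_0=2, p_0 = 2*1 + 0 = 2, q_0 = 2*0 + 1 = 1.
  i=1: a_1=2, p_1 = 2*2 + 1 = 5, q_1 = 2*1 + 0 = 2.
  i=2: a_2=1, p_2 = 1*5 + 2 = 7, q_2 = 1*2 + 1 = 3.
  i=3: a_3=2, p_3 = 2*7 + 5 = 19, q_3 = 2*3 + 2 = 8.
  i=4: a_4=3, p_4 = 3*19 + 7 = 64, q_4 = 3*8 + 3 = 27.
  i=5: a_5=1, p_5 = 1*64 + 19 = 83, q_5 = 1*27 + 8 = 35.
  i=6: a_6=8, p_6 = 8*83 + 64 = 728, q_6 = 8*35 + 27 = 307.
q_6 = 307 > 49, so the last convergent with denominator <= 49 is p_5/q_5 = 83/35.
The closest fraction with denominator <= 49 is either p_5/q_5 or the intermediate fraction (k*p_5 + p_4)/(k*q_5 + q_4) with the largest k >= 1 whose denominator stays <= 49; these approach x as k grows, and every other convergent or intermediate fraction in range is farther away.
Largest k: floor((49 - q_4)/q_5) = floor((49 - 27)/35) = 0.
Since k = 0, no intermediate fraction beyond p_5/q_5 has denominator <= 49, so the convergent 83/35 is the closest (its error is |728*35 - 83*307|/(307*35) = 1/10745).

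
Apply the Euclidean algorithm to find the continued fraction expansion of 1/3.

Run the Euclidean algorithm on 1 and 3; the successive quotients are the partial quotients a_0, a_1, ... (each step inverts the fractional part left over by the previous one):
  1 = 0*3 + 1, so a_0 = 0.
  3 = 3*1 + 0, so a_1 = 3.
The remainder reaches 0 after 2 divisions, so the expansion has 2 partial quotients, read off in order.

[0; 3]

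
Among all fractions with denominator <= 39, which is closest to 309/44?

Expand x = 309/44 as a continued fraction with the Euclidean algorithm:
  309 = 7*44 + 1, so a_0 = 7.
  44 = 44*1 + 0, so a_1 = 44.
so x = [7; 44].
Convergents (p_i = a_i*p_{i-1} + p_{i-2}, q_i = a_i*q_{i-1} + q_{i-2} with p_{-2}=0, p_{-1}=1, q_{-2}=1, q_{-1}=0), until the denominator exceeds 39:
  i=0: a_0=7, p_0 = 7*1 + 0 = 7, q_0 = 7*0 + 1 = 1.
  i=1: a_1=44, p_1 = 44*7 + 1 = 309, q_1 = 44*1 + 0 = 44.
q_1 = 44 > 39, so the last convergent with denominator <= 39 is p_0/q_0 = 7/1.
The closest fraction with denominator <= 39 is either p_0/q_0 or the intermediate fraction (k*p_0 + p_{-1})/(k*q_0 + q_{-1}) with the largest k >= 1 whose denominator stays <= 39; these approach x as k grows, and every other convergent or intermediate fraction in range is farther away.
Largest k: floor((39 - q_{-1})/q_0) = floor((39 - 0)/1) = 39 (using the seeds p_{-1} = 1, q_{-1} = 0).
That gives (39*7 + 1)/(39*1 + 0) = 274/39.
Compare the errors: |x - 7/1| = |309*1 - 7*44|/(44*1) = 1/44, and |x - 274/39| = |309*39 - 274*44|/(44*39) = 5/1716.
Cross-multiplying, 5*44 = 220 < 1716 = 1*1716, so 5/1716 is smaller: the intermediate fraction 274/39 is closer to x than 7/1.

274/39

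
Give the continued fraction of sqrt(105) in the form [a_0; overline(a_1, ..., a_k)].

Write x_i = (sqrt(105) + m_i)/d_i with (m_0, d_0) = (0, 1). a_0 = floor(sqrt(105)) = 10, since 10^2 = 100 <= 105 < 121 = 11^2.
Iterate m_{i+1} = d_i*a_i - m_i, d_{i+1} = (105 - m_{i+1}^2)/d_i, a_{i+1} = floor((a_0 + m_{i+1})/d_{i+1}):
  m_1 = 1*10 - 0 = 10, d_1 = (105 - 10^2)/1 = 5/1 = 5, a_1 = floor((10 + 10)/5) = 4.
  m_2 = 5*4 - 10 = 10, d_2 = (105 - 10^2)/5 = 5/5 = 1, a_2 = floor((10 + 10)/1) = 20.
  m_3 = 1*20 - 10 = 10, d_3 = (105 - 10^2)/1 = 5/1 = 5: (m_3, d_3) = (m_1, d_1) = (10, 5), so from here the quotients repeat a_1, a_2; the period length is 2.
Hence the expansion of sqrt(105) is a_0 = 10 followed by the repeating block 4, 20 (period 2).

[10; overline(4, 20)]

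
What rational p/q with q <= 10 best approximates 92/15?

49/8

Expand x = 92/15 as a continued fraction with the Euclidean algorithm:
  92 = 6*15 + 2, so a_0 = 6.
  15 = 7*2 + 1, so a_1 = 7.
  2 = 2*1 + 0, so a_2 = 2.
so x = [6; 7, 2].
Convergents (p_i = a_i*p_{i-1} + p_{i-2}, q_i = a_i*q_{i-1} + q_{i-2} with p_{-2}=0, p_{-1}=1, q_{-2}=1, q_{-1}=0), until the denominator exceeds 10:
  i=0: a_0=6, p_0 = 6*1 + 0 = 6, q_0 = 6*0 + 1 = 1.
  i=1: a_1=7, p_1 = 7*6 + 1 = 43, q_1 = 7*1 + 0 = 7.
  i=2: a_2=2, p_2 = 2*43 + 6 = 92, q_2 = 2*7 + 1 = 15.
q_2 = 15 > 10, so the last convergent with denominator <= 10 is p_1/q_1 = 43/7.
The closest fraction with denominator <= 10 is either p_1/q_1 or the intermediate fraction (k*p_1 + p_0)/(k*q_1 + q_0) with the largest k >= 1 whose denominator stays <= 10; these approach x as k grows, and every other convergent or intermediate fraction in range is farther away.
Largest k: floor((10 - q_0)/q_1) = floor((10 - 1)/7) = 1.
That gives (1*43 + 6)/(1*7 + 1) = 49/8.
Compare the errors: |x - 43/7| = |92*7 - 43*15|/(15*7) = 1/105, and |x - 49/8| = |92*8 - 49*15|/(15*8) = 1/120.
Cross-multiplying, 1*105 = 105 < 120 = 1*120, so 1/120 is smaller: the intermediate fraction 49/8 is closer to x than 43/7.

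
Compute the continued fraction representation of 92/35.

[2; 1, 1, 1, 2, 4]

Run the Euclidean algorithm on 92 and 35; the successive quotients are the partial quotients a_0, a_1, ... (each step inverts the fractional part left over by the previous one):
  92 = 2*35 + 22, so a_0 = 2.
  35 = 1*22 + 13, so a_1 = 1.
  22 = 1*13 + 9, so a_2 = 1.
  13 = 1*9 + 4, so a_3 = 1.
  9 = 2*4 + 1, so a_4 = 2.
  4 = 4*1 + 0, so a_5 = 4.
The remainder reaches 0 after 6 divisions, so the expansion has 6 partial quotients, read off in order.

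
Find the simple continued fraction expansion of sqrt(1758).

Write x_i = (sqrt(1758) + m_i)/d_i with (m_0, d_0) = (0, 1). a_0 = floor(sqrt(1758)) = 41, since 41^2 = 1681 <= 1758 < 1764 = 42^2.
Iterate m_{i+1} = d_i*a_i - m_i, d_{i+1} = (1758 - m_{i+1}^2)/d_i, a_{i+1} = floor((a_0 + m_{i+1})/d_{i+1}):
  m_1 = 1*41 - 0 = 41, d_1 = (1758 - 41^2)/1 = 77/1 = 77, a_1 = floor((41 + 41)/77) = 1.
  m_2 = 77*1 - 41 = 36, d_2 = (1758 - 36^2)/77 = 462/77 = 6, a_2 = floor((41 + 36)/6) = 12.
  m_3 = 6*12 - 36 = 36, d_3 = (1758 - 36^2)/6 = 462/6 = 77, a_3 = floor((41 + 36)/77) = 1.
  m_4 = 77*1 - 36 = 41, d_4 = (1758 - 41^2)/77 = 77/77 = 1, a_4 = floor((41 + 41)/1) = 82.
  m_5 = 1*82 - 41 = 41, d_5 = (1758 - 41^2)/1 = 77/1 = 77: (m_5, d_5) = (m_1, d_1) = (41, 77), so from here the quotients repeat a_1, ..., a_4; the period length is 4.
Hence the expansion of sqrt(1758) is a_0 = 41 followed by the repeating block 1, 12, 1, 82 (period 4).

[41; (1, 12, 1, 82)]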